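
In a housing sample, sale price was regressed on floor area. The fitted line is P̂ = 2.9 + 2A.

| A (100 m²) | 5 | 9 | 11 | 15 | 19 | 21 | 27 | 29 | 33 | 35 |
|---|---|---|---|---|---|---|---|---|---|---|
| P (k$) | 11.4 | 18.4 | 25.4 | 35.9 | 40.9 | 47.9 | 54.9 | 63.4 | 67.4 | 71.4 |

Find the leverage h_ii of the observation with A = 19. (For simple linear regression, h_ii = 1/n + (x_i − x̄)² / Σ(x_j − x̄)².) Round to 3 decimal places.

Ā = (5 + 9 + 11 + 15 + 19 + 21 + 27 + 29 + 33 + 35)/10 = 20.4
Σ(A − Ā)² = 237.16 + 129.96 + 88.36 + 29.16 + 1.96 + 0.36 + 43.56 + 73.96 + 158.76 + 213.16 = 976.4
h = 1/10 + (-1.4)²/976.4 = 0.1 + 0.00200737 = 0.102

h = 0.102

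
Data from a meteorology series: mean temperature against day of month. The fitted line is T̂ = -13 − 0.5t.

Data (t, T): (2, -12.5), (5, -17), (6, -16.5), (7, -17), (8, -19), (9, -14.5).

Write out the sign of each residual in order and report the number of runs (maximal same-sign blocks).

3 runs

t=2: T̂ = -13 − 0.5·2 = -14; r = -12.5 − (-14) = 1.5
t=5: T̂ = -13 − 0.5·5 = -15.5; r = -17 − (-15.5) = -1.5
t=6: T̂ = -13 − 0.5·6 = -16; r = -16.5 − (-16) = -0.5
t=7: T̂ = -13 − 0.5·7 = -16.5; r = -17 − (-16.5) = -0.5
t=8: T̂ = -13 − 0.5·8 = -17; r = -19 − (-17) = -2
t=9: T̂ = -13 − 0.5·9 = -17.5; r = -14.5 − (-17.5) = 3
Signs: + − − − − +
Runs: +×1, −×4, +×1 → 3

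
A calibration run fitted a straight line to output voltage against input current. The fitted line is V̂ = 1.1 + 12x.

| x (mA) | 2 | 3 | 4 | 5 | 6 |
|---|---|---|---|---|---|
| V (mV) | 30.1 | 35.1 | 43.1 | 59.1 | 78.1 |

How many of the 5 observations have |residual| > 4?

3

x=2: V̂ = 1.1 + 12·2 = 25.1; e = 30.1 − 25.1 = 5
x=3: V̂ = 1.1 + 12·3 = 37.1; e = 35.1 − 37.1 = -2
x=4: V̂ = 1.1 + 12·4 = 49.1; e = 43.1 − 49.1 = -6
x=5: V̂ = 1.1 + 12·5 = 61.1; e = 59.1 − 61.1 = -2
x=6: V̂ = 1.1 + 12·6 = 73.1; e = 78.1 − 73.1 = 5
|e| > 4: x=2 (|e|=5), x=4 (|e|=6), x=6 (|e|=5) → 3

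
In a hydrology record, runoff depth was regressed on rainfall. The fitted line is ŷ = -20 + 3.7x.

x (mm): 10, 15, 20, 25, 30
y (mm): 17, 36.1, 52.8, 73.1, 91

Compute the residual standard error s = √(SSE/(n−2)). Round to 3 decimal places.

x=10: ŷ = -20 + 3.7·10 = 17; e = 17 − 17 = 0
x=15: ŷ = -20 + 3.7·15 = 35.5; e = 36.1 − 35.5 = 0.6
x=20: ŷ = -20 + 3.7·20 = 54; e = 52.8 − 54 = -1.2
x=25: ŷ = -20 + 3.7·25 = 72.5; e = 73.1 − 72.5 = 0.6
x=30: ŷ = -20 + 3.7·30 = 91; e = 91 − 91 = 0
SSE = 0 + 0.36 + 1.44 + 0.36 + 0 = 2.16
s = √(2.16/3) = √0.72 ≈ 0.849

s = 0.849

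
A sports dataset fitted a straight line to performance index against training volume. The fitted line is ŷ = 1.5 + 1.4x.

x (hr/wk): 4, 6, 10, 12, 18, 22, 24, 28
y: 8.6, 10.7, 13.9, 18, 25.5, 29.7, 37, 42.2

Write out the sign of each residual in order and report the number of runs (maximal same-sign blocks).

3 runs

x=4: ŷ = 1.5 + 1.4·4 = 7.1; r = 8.6 − 7.1 = 1.5
x=6: ŷ = 1.5 + 1.4·6 = 9.9; r = 10.7 − 9.9 = 0.8
x=10: ŷ = 1.5 + 1.4·10 = 15.5; r = 13.9 − 15.5 = -1.6
x=12: ŷ = 1.5 + 1.4·12 = 18.3; r = 18 − 18.3 = -0.3
x=18: ŷ = 1.5 + 1.4·18 = 26.7; r = 25.5 − 26.7 = -1.2
x=22: ŷ = 1.5 + 1.4·22 = 32.3; r = 29.7 − 32.3 = -2.6
x=24: ŷ = 1.5 + 1.4·24 = 35.1; r = 37 − 35.1 = 1.9
x=28: ŷ = 1.5 + 1.4·28 = 40.7; r = 42.2 − 40.7 = 1.5
Signs: + + − − − − + +
Runs: +×2, −×4, +×2 → 3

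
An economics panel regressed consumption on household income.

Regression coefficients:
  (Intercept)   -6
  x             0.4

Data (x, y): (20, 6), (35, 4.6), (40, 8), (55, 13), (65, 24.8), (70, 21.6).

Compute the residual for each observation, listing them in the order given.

4, -3.4, -2, -3, 4.8, -0.4

x=20: ŷ = -6 + 0.4·20 = 2; r = 6 − 2 = 4
x=35: ŷ = -6 + 0.4·35 = 8; r = 4.6 − 8 = -3.4
x=40: ŷ = -6 + 0.4·40 = 10; r = 8 − 10 = -2
x=55: ŷ = -6 + 0.4·55 = 16; r = 13 − 16 = -3
x=65: ŷ = -6 + 0.4·65 = 20; r = 24.8 − 20 = 4.8
x=70: ŷ = -6 + 0.4·70 = 22; r = 21.6 − 22 = -0.4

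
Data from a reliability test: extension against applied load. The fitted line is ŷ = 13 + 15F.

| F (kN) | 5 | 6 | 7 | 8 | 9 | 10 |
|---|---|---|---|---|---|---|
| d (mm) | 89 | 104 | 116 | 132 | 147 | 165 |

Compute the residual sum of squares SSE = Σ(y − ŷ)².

SSE = 12

F=5: ŷ = 13 + 15·5 = 88; r = 89 − 88 = 1
F=6: ŷ = 13 + 15·6 = 103; r = 104 − 103 = 1
F=7: ŷ = 13 + 15·7 = 118; r = 116 − 118 = -2
F=8: ŷ = 13 + 15·8 = 133; r = 132 − 133 = -1
F=9: ŷ = 13 + 15·9 = 148; r = 147 − 148 = -1
F=10: ŷ = 13 + 15·10 = 163; r = 165 − 163 = 2
SSE = 1 + 1 + 4 + 1 + 1 + 4 = 12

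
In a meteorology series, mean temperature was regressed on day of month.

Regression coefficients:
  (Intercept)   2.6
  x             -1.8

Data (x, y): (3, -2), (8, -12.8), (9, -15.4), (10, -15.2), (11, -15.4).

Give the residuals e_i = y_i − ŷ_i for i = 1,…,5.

0.8, -1, -1.8, 0.2, 1.8

x=3: ŷ = 2.6 − 1.8·3 = -2.8; e = -2 − (-2.8) = 0.8
x=8: ŷ = 2.6 − 1.8·8 = -11.8; e = -12.8 − (-11.8) = -1
x=9: ŷ = 2.6 − 1.8·9 = -13.6; e = -15.4 − (-13.6) = -1.8
x=10: ŷ = 2.6 − 1.8·10 = -15.4; e = -15.2 − (-15.4) = 0.2
x=11: ŷ = 2.6 − 1.8·11 = -17.2; e = -15.4 − (-17.2) = 1.8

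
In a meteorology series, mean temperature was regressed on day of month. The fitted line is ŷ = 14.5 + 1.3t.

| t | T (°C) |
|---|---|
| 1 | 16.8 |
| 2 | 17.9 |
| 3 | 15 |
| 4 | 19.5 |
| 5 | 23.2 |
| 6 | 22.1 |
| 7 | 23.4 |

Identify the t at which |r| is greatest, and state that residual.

t = 3, r = -3.4

t=1: ŷ = 14.5 + 1.3·1 = 15.8; r = 16.8 − 15.8 = 1
t=2: ŷ = 14.5 + 1.3·2 = 17.1; r = 17.9 − 17.1 = 0.8
t=3: ŷ = 14.5 + 1.3·3 = 18.4; r = 15 − 18.4 = -3.4
t=4: ŷ = 14.5 + 1.3·4 = 19.7; r = 19.5 − 19.7 = -0.2
t=5: ŷ = 14.5 + 1.3·5 = 21; r = 23.2 − 21 = 2.2
t=6: ŷ = 14.5 + 1.3·6 = 22.3; r = 22.1 − 22.3 = -0.2
t=7: ŷ = 14.5 + 1.3·7 = 23.6; r = 23.4 − 23.6 = -0.2
Largest |r| is 3.4 at t = 3, residual -3.4.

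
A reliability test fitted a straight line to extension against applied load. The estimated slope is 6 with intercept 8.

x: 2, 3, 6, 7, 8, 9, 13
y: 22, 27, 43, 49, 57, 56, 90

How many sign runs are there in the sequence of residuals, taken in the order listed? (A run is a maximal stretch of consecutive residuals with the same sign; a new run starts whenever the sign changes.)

5 runs

x=2: ŷ = 8 + 6·2 = 20; e = 22 − 20 = 2
x=3: ŷ = 8 + 6·3 = 26; e = 27 − 26 = 1
x=6: ŷ = 8 + 6·6 = 44; e = 43 − 44 = -1
x=7: ŷ = 8 + 6·7 = 50; e = 49 − 50 = -1
x=8: ŷ = 8 + 6·8 = 56; e = 57 − 56 = 1
x=9: ŷ = 8 + 6·9 = 62; e = 56 − 62 = -6
x=13: ŷ = 8 + 6·13 = 86; e = 90 − 86 = 4
Signs: + + − − + − +
Runs: +×2, −×2, +×1, −×1, +×1 → 5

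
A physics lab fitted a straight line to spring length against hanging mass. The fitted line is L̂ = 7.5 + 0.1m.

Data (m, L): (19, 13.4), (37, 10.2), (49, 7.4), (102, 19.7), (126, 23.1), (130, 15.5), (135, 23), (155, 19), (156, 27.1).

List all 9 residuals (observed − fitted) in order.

4, -1, -5, 2, 3, -5, 2, -4, 4

m=19: L̂ = 7.5 + 0.1·19 = 9.4; e = 13.4 − 9.4 = 4
m=37: L̂ = 7.5 + 0.1·37 = 11.2; e = 10.2 − 11.2 = -1
m=49: L̂ = 7.5 + 0.1·49 = 12.4; e = 7.4 − 12.4 = -5
m=102: L̂ = 7.5 + 0.1·102 = 17.7; e = 19.7 − 17.7 = 2
m=126: L̂ = 7.5 + 0.1·126 = 20.1; e = 23.1 − 20.1 = 3
m=130: L̂ = 7.5 + 0.1·130 = 20.5; e = 15.5 − 20.5 = -5
m=135: L̂ = 7.5 + 0.1·135 = 21; e = 23 − 21 = 2
m=155: L̂ = 7.5 + 0.1·155 = 23; e = 19 − 23 = -4
m=156: L̂ = 7.5 + 0.1·156 = 23.1; e = 27.1 − 23.1 = 4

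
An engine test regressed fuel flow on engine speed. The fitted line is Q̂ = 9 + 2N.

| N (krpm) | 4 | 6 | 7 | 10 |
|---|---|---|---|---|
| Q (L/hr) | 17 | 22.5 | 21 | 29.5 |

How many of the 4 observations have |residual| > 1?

N=4: Q̂ = 9 + 2·4 = 17; r = 17 − 17 = 0
N=6: Q̂ = 9 + 2·6 = 21; r = 22.5 − 21 = 1.5
N=7: Q̂ = 9 + 2·7 = 23; r = 21 − 23 = -2
N=10: Q̂ = 9 + 2·10 = 29; r = 29.5 − 29 = 0.5
|r| > 1: N=6 (|r|=1.5), N=7 (|r|=2) → 2

2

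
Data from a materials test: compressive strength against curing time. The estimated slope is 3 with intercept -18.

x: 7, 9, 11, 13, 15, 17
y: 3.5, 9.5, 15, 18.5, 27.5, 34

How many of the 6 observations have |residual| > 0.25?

x=7: ŷ = -18 + 3·7 = 3; e = 3.5 − 3 = 0.5
x=9: ŷ = -18 + 3·9 = 9; e = 9.5 − 9 = 0.5
x=11: ŷ = -18 + 3·11 = 15; e = 15 − 15 = 0
x=13: ŷ = -18 + 3·13 = 21; e = 18.5 − 21 = -2.5
x=15: ŷ = -18 + 3·15 = 27; e = 27.5 − 27 = 0.5
x=17: ŷ = -18 + 3·17 = 33; e = 34 − 33 = 1
|e| > 0.25: x=7 (|e|=0.5), x=9 (|e|=0.5), x=13 (|e|=2.5), x=15 (|e|=0.5), x=17 (|e|=1) → 5

5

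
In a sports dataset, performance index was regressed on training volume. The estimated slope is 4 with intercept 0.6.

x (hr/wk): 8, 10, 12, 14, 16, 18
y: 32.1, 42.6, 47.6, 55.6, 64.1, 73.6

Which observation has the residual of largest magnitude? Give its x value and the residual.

x = 10, r = 2

x=8: ŷ = 0.6 + 4·8 = 32.6; r = 32.1 − 32.6 = -0.5
x=10: ŷ = 0.6 + 4·10 = 40.6; r = 42.6 − 40.6 = 2
x=12: ŷ = 0.6 + 4·12 = 48.6; r = 47.6 − 48.6 = -1
x=14: ŷ = 0.6 + 4·14 = 56.6; r = 55.6 − 56.6 = -1
x=16: ŷ = 0.6 + 4·16 = 64.6; r = 64.1 − 64.6 = -0.5
x=18: ŷ = 0.6 + 4·18 = 72.6; r = 73.6 − 72.6 = 1
Largest |r| is 2 at x = 10, residual 2.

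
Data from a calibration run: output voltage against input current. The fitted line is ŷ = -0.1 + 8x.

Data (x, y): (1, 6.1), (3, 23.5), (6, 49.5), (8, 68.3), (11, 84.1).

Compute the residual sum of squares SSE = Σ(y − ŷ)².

x=1: ŷ = -0.1 + 8·1 = 7.9; e = 6.1 − 7.9 = -1.8
x=3: ŷ = -0.1 + 8·3 = 23.9; e = 23.5 − 23.9 = -0.4
x=6: ŷ = -0.1 + 8·6 = 47.9; e = 49.5 − 47.9 = 1.6
x=8: ŷ = -0.1 + 8·8 = 63.9; e = 68.3 − 63.9 = 4.4
x=11: ŷ = -0.1 + 8·11 = 87.9; e = 84.1 − 87.9 = -3.8
SSE = 3.24 + 0.16 + 2.56 + 19.36 + 14.44 = 39.76

SSE = 39.76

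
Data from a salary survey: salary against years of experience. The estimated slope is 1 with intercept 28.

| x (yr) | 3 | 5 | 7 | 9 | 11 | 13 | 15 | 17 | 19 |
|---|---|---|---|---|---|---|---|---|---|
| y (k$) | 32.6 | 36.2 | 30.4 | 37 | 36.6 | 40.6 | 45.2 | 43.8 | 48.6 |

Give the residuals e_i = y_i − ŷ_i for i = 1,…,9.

1.6, 3.2, -4.6, 0, -2.4, -0.4, 2.2, -1.2, 1.6

x=3: ŷ = 28 + 3 = 31; e = 32.6 − 31 = 1.6
x=5: ŷ = 28 + 5 = 33; e = 36.2 − 33 = 3.2
x=7: ŷ = 28 + 7 = 35; e = 30.4 − 35 = -4.6
x=9: ŷ = 28 + 9 = 37; e = 37 − 37 = 0
x=11: ŷ = 28 + 11 = 39; e = 36.6 − 39 = -2.4
x=13: ŷ = 28 + 13 = 41; e = 40.6 − 41 = -0.4
x=15: ŷ = 28 + 15 = 43; e = 45.2 − 43 = 2.2
x=17: ŷ = 28 + 17 = 45; e = 43.8 − 45 = -1.2
x=19: ŷ = 28 + 19 = 47; e = 48.6 − 47 = 1.6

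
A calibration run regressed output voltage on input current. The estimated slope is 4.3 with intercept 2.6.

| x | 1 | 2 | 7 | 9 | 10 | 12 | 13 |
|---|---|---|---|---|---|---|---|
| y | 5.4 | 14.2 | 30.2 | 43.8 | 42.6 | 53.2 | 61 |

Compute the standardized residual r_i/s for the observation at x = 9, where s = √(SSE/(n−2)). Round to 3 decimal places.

0.884

x=1: ŷ = 2.6 + 4.3·1 = 6.9; r = 5.4 − 6.9 = -1.5
x=2: ŷ = 2.6 + 4.3·2 = 11.2; r = 14.2 − 11.2 = 3
x=7: ŷ = 2.6 + 4.3·7 = 32.7; r = 30.2 − 32.7 = -2.5
x=9: ŷ = 2.6 + 4.3·9 = 41.3; r = 43.8 − 41.3 = 2.5
x=10: ŷ = 2.6 + 4.3·10 = 45.6; r = 42.6 − 45.6 = -3
x=12: ŷ = 2.6 + 4.3·12 = 54.2; r = 53.2 − 54.2 = -1
x=13: ŷ = 2.6 + 4.3·13 = 58.5; r = 61 − 58.5 = 2.5
SSE = 2.25 + 9 + 6.25 + 6.25 + 9 + 1 + 6.25 = 40
s = √(40/5) = 2.82843
r/s = 2.5 / 2.82843 = 0.884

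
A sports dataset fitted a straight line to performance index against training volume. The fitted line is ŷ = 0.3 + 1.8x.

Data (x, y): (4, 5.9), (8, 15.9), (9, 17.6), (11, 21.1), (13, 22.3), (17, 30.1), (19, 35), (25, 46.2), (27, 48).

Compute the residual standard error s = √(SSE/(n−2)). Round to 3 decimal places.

x=4: ŷ = 0.3 + 1.8·4 = 7.5; e = 5.9 − 7.5 = -1.6
x=8: ŷ = 0.3 + 1.8·8 = 14.7; e = 15.9 − 14.7 = 1.2
x=9: ŷ = 0.3 + 1.8·9 = 16.5; e = 17.6 − 16.5 = 1.1
x=11: ŷ = 0.3 + 1.8·11 = 20.1; e = 21.1 − 20.1 = 1
x=13: ŷ = 0.3 + 1.8·13 = 23.7; e = 22.3 − 23.7 = -1.4
x=17: ŷ = 0.3 + 1.8·17 = 30.9; e = 30.1 − 30.9 = -0.8
x=19: ŷ = 0.3 + 1.8·19 = 34.5; e = 35 − 34.5 = 0.5
x=25: ŷ = 0.3 + 1.8·25 = 45.3; e = 46.2 − 45.3 = 0.9
x=27: ŷ = 0.3 + 1.8·27 = 48.9; e = 48 − 48.9 = -0.9
SSE = 2.56 + 1.44 + 1.21 + 1 + 1.96 + 0.64 + 0.25 + 0.81 + 0.81 = 10.68
s = √(10.68/7) = √1.52571 ≈ 1.235

s = 1.235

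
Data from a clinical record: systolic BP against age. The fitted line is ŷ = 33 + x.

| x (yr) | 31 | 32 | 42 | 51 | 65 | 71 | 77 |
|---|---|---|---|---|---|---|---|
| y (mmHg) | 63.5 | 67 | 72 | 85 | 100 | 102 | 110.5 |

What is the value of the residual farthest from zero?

x=31: ŷ = 33 + 31 = 64; e = 63.5 − 64 = -0.5
x=32: ŷ = 33 + 32 = 65; e = 67 − 65 = 2
x=42: ŷ = 33 + 42 = 75; e = 72 − 75 = -3
x=51: ŷ = 33 + 51 = 84; e = 85 − 84 = 1
x=65: ŷ = 33 + 65 = 98; e = 100 − 98 = 2
x=71: ŷ = 33 + 71 = 104; e = 102 − 104 = -2
x=77: ŷ = 33 + 77 = 110; e = 110.5 − 110 = 0.5
Largest |e| is 3 at x = 42, residual -3.

e = -3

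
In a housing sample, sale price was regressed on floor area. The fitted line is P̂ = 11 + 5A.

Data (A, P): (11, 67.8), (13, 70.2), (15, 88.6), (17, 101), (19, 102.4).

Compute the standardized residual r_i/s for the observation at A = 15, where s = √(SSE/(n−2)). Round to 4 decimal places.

0.4985

A=11: P̂ = 11 + 5·11 = 66; r = 67.8 − 66 = 1.8
A=13: P̂ = 11 + 5·13 = 76; r = 70.2 − 76 = -5.8
A=15: P̂ = 11 + 5·15 = 86; r = 88.6 − 86 = 2.6
A=17: P̂ = 11 + 5·17 = 96; r = 101 − 96 = 5
A=19: P̂ = 11 + 5·19 = 106; r = 102.4 − 106 = -3.6
SSE = 3.24 + 33.64 + 6.76 + 25 + 12.96 = 81.6
s = √(81.6/3) = 5.21536
r/s = 2.6 / 5.21536 = 0.4985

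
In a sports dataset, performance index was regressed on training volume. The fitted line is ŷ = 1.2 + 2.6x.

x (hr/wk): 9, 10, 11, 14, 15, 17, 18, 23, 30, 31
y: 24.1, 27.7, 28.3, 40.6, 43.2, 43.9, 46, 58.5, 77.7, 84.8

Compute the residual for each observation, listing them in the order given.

x=9: ŷ = 1.2 + 2.6·9 = 24.6; r = 24.1 − 24.6 = -0.5
x=10: ŷ = 1.2 + 2.6·10 = 27.2; r = 27.7 − 27.2 = 0.5
x=11: ŷ = 1.2 + 2.6·11 = 29.8; r = 28.3 − 29.8 = -1.5
x=14: ŷ = 1.2 + 2.6·14 = 37.6; r = 40.6 − 37.6 = 3
x=15: ŷ = 1.2 + 2.6·15 = 40.2; r = 43.2 − 40.2 = 3
x=17: ŷ = 1.2 + 2.6·17 = 45.4; r = 43.9 − 45.4 = -1.5
x=18: ŷ = 1.2 + 2.6·18 = 48; r = 46 − 48 = -2
x=23: ŷ = 1.2 + 2.6·23 = 61; r = 58.5 − 61 = -2.5
x=30: ŷ = 1.2 + 2.6·30 = 79.2; r = 77.7 − 79.2 = -1.5
x=31: ŷ = 1.2 + 2.6·31 = 81.8; r = 84.8 − 81.8 = 3

-0.5, 0.5, -1.5, 3, 3, -1.5, -2, -2.5, -1.5, 3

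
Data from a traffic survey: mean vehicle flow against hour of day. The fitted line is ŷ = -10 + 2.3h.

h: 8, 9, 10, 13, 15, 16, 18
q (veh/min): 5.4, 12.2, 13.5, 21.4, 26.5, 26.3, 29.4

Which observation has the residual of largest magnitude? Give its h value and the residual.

h=8: ŷ = -10 + 2.3·8 = 8.4; r = 5.4 − 8.4 = -3
h=9: ŷ = -10 + 2.3·9 = 10.7; r = 12.2 − 10.7 = 1.5
h=10: ŷ = -10 + 2.3·10 = 13; r = 13.5 − 13 = 0.5
h=13: ŷ = -10 + 2.3·13 = 19.9; r = 21.4 − 19.9 = 1.5
h=15: ŷ = -10 + 2.3·15 = 24.5; r = 26.5 − 24.5 = 2
h=16: ŷ = -10 + 2.3·16 = 26.8; r = 26.3 − 26.8 = -0.5
h=18: ŷ = -10 + 2.3·18 = 31.4; r = 29.4 − 31.4 = -2
Largest |r| is 3 at h = 8, residual -3.

h = 8, r = -3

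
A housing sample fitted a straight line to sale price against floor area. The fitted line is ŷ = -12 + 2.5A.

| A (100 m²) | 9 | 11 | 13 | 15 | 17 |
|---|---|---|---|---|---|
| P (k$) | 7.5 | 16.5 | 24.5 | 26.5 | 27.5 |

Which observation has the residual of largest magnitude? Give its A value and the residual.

A=9: ŷ = -12 + 2.5·9 = 10.5; r = 7.5 − 10.5 = -3
A=11: ŷ = -12 + 2.5·11 = 15.5; r = 16.5 − 15.5 = 1
A=13: ŷ = -12 + 2.5·13 = 20.5; r = 24.5 − 20.5 = 4
A=15: ŷ = -12 + 2.5·15 = 25.5; r = 26.5 − 25.5 = 1
A=17: ŷ = -12 + 2.5·17 = 30.5; r = 27.5 − 30.5 = -3
Largest |r| is 4 at A = 13, residual 4.

A = 13, r = 4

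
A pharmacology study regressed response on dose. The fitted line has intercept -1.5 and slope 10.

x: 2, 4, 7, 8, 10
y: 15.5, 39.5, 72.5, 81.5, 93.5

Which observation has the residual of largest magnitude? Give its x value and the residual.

x = 10, r = -5

x=2: ŷ = -1.5 + 10·2 = 18.5; r = 15.5 − 18.5 = -3
x=4: ŷ = -1.5 + 10·4 = 38.5; r = 39.5 − 38.5 = 1
x=7: ŷ = -1.5 + 10·7 = 68.5; r = 72.5 − 68.5 = 4
x=8: ŷ = -1.5 + 10·8 = 78.5; r = 81.5 − 78.5 = 3
x=10: ŷ = -1.5 + 10·10 = 98.5; r = 93.5 − 98.5 = -5
Largest |r| is 5 at x = 10, residual -5.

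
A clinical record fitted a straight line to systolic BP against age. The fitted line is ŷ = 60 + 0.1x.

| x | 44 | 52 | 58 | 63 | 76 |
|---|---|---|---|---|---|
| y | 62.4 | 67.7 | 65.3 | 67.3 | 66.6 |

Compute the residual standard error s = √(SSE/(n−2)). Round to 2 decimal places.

x=44: ŷ = 60 + 0.1·44 = 64.4; e = 62.4 − 64.4 = -2
x=52: ŷ = 60 + 0.1·52 = 65.2; e = 67.7 − 65.2 = 2.5
x=58: ŷ = 60 + 0.1·58 = 65.8; e = 65.3 − 65.8 = -0.5
x=63: ŷ = 60 + 0.1·63 = 66.3; e = 67.3 − 66.3 = 1
x=76: ŷ = 60 + 0.1·76 = 67.6; e = 66.6 − 67.6 = -1
SSE = 4 + 6.25 + 0.25 + 1 + 1 = 12.5
s = √(12.5/3) = √4.16667 ≈ 2.04

s = 2.04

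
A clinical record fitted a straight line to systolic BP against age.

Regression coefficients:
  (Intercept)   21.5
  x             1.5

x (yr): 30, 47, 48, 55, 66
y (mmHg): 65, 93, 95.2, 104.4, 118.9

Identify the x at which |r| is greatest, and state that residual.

x=30: ŷ = 21.5 + 1.5·30 = 66.5; r = 65 − 66.5 = -1.5
x=47: ŷ = 21.5 + 1.5·47 = 92; r = 93 − 92 = 1
x=48: ŷ = 21.5 + 1.5·48 = 93.5; r = 95.2 − 93.5 = 1.7
x=55: ŷ = 21.5 + 1.5·55 = 104; r = 104.4 − 104 = 0.4
x=66: ŷ = 21.5 + 1.5·66 = 120.5; r = 118.9 − 120.5 = -1.6
Largest |r| is 1.7 at x = 48, residual 1.7.

x = 48, r = 1.7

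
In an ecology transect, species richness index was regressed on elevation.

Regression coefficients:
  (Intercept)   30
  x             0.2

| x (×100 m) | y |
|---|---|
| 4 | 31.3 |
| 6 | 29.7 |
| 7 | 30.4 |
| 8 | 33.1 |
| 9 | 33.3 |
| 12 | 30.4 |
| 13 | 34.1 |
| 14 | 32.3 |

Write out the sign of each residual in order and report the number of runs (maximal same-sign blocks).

x=4: ŷ = 30 + 0.2·4 = 30.8; e = 31.3 − 30.8 = 0.5
x=6: ŷ = 30 + 0.2·6 = 31.2; e = 29.7 − 31.2 = -1.5
x=7: ŷ = 30 + 0.2·7 = 31.4; e = 30.4 − 31.4 = -1
x=8: ŷ = 30 + 0.2·8 = 31.6; e = 33.1 − 31.6 = 1.5
x=9: ŷ = 30 + 0.2·9 = 31.8; e = 33.3 − 31.8 = 1.5
x=12: ŷ = 30 + 0.2·12 = 32.4; e = 30.4 − 32.4 = -2
x=13: ŷ = 30 + 0.2·13 = 32.6; e = 34.1 − 32.6 = 1.5
x=14: ŷ = 30 + 0.2·14 = 32.8; e = 32.3 − 32.8 = -0.5
Signs: + − − + + − + −
Runs: +×1, −×2, +×2, −×1, +×1, −×1 → 6

6 runs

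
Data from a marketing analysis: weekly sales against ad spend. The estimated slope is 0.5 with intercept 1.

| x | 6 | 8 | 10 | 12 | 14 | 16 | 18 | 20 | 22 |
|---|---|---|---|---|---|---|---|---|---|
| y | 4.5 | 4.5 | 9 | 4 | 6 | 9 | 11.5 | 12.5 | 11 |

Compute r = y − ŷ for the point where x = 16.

ŷ = 1 + 0.5·16 = 9
r = 9 − 9 = 0

r = 0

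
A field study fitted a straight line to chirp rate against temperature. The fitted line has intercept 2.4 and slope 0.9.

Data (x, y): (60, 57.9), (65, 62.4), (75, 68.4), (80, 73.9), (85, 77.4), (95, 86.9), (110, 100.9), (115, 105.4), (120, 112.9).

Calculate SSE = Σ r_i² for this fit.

x=60: ŷ = 2.4 + 0.9·60 = 56.4; r = 57.9 − 56.4 = 1.5
x=65: ŷ = 2.4 + 0.9·65 = 60.9; r = 62.4 − 60.9 = 1.5
x=75: ŷ = 2.4 + 0.9·75 = 69.9; r = 68.4 − 69.9 = -1.5
x=80: ŷ = 2.4 + 0.9·80 = 74.4; r = 73.9 − 74.4 = -0.5
x=85: ŷ = 2.4 + 0.9·85 = 78.9; r = 77.4 − 78.9 = -1.5
x=95: ŷ = 2.4 + 0.9·95 = 87.9; r = 86.9 − 87.9 = -1
x=110: ŷ = 2.4 + 0.9·110 = 101.4; r = 100.9 − 101.4 = -0.5
x=115: ŷ = 2.4 + 0.9·115 = 105.9; r = 105.4 − 105.9 = -0.5
x=120: ŷ = 2.4 + 0.9·120 = 110.4; r = 112.9 − 110.4 = 2.5
SSE = 2.25 + 2.25 + 2.25 + 0.25 + 2.25 + 1 + 0.25 + 0.25 + 6.25 = 17

SSE = 17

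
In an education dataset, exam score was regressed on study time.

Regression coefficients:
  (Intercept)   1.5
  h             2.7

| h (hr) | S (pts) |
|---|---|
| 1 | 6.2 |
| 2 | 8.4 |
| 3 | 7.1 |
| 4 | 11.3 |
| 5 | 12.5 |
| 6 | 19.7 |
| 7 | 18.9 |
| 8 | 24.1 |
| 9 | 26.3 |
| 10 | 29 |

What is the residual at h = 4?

Ŝ = 1.5 + 2.7·4 = 12.3
r = 11.3 − 12.3 = -1

r = -1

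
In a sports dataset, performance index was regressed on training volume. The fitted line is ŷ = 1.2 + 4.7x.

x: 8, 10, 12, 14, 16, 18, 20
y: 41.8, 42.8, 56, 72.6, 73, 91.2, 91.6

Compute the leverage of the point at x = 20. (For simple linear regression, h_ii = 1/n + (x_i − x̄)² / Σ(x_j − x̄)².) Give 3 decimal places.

h = 0.464

x̄ = (8 + 10 + 12 + 14 + 16 + 18 + 20)/7 = 14
Σ(x − x̄)² = 36 + 16 + 4 + 0 + 4 + 16 + 36 = 112
h = 1/7 + (6)²/112 = 0.142857 + 0.321429 = 0.464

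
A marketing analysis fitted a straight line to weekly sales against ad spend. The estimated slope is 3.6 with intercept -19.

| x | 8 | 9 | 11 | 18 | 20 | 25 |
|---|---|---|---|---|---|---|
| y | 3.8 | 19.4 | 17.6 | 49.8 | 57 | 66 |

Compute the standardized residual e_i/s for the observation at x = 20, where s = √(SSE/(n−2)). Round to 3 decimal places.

x=8: ŷ = -19 + 3.6·8 = 9.8; e = 3.8 − 9.8 = -6
x=9: ŷ = -19 + 3.6·9 = 13.4; e = 19.4 − 13.4 = 6
x=11: ŷ = -19 + 3.6·11 = 20.6; e = 17.6 − 20.6 = -3
x=18: ŷ = -19 + 3.6·18 = 45.8; e = 49.8 − 45.8 = 4
x=20: ŷ = -19 + 3.6·20 = 53; e = 57 − 53 = 4
x=25: ŷ = -19 + 3.6·25 = 71; e = 66 − 71 = -5
SSE = 36 + 36 + 9 + 16 + 16 + 25 = 138
s = √(138/4) = 5.87367
e/s = 4 / 5.87367 = 0.681

0.681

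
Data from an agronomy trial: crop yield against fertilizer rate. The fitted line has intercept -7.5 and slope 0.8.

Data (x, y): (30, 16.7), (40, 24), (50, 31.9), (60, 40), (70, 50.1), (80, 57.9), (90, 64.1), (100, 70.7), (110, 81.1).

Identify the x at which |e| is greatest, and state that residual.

x = 100, e = -1.8

x=30: ŷ = -7.5 + 0.8·30 = 16.5; e = 16.7 − 16.5 = 0.2
x=40: ŷ = -7.5 + 0.8·40 = 24.5; e = 24 − 24.5 = -0.5
x=50: ŷ = -7.5 + 0.8·50 = 32.5; e = 31.9 − 32.5 = -0.6
x=60: ŷ = -7.5 + 0.8·60 = 40.5; e = 40 − 40.5 = -0.5
x=70: ŷ = -7.5 + 0.8·70 = 48.5; e = 50.1 − 48.5 = 1.6
x=80: ŷ = -7.5 + 0.8·80 = 56.5; e = 57.9 − 56.5 = 1.4
x=90: ŷ = -7.5 + 0.8·90 = 64.5; e = 64.1 − 64.5 = -0.4
x=100: ŷ = -7.5 + 0.8·100 = 72.5; e = 70.7 − 72.5 = -1.8
x=110: ŷ = -7.5 + 0.8·110 = 80.5; e = 81.1 − 80.5 = 0.6
Largest |e| is 1.8 at x = 100, residual -1.8.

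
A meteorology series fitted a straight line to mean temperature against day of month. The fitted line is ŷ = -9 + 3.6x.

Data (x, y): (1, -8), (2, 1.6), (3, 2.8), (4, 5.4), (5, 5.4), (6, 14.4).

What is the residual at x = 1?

ŷ = -9 + 3.6·1 = -5.4
e = -8 − (-5.4) = -2.6

e = -2.6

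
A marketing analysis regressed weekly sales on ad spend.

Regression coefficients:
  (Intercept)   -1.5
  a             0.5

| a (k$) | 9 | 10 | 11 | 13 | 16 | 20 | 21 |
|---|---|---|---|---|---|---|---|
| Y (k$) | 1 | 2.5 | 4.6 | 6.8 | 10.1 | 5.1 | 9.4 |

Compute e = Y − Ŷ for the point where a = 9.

Ŷ = -1.5 + 0.5·9 = 3
e = 1 − 3 = -2

e = -2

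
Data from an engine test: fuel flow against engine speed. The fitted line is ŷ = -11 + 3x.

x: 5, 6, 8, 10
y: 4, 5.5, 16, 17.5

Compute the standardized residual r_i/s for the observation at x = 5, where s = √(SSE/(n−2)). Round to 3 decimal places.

x=5: ŷ = -11 + 3·5 = 4; r = 4 − 4 = 0
x=6: ŷ = -11 + 3·6 = 7; r = 5.5 − 7 = -1.5
x=8: ŷ = -11 + 3·8 = 13; r = 16 − 13 = 3
x=10: ŷ = -11 + 3·10 = 19; r = 17.5 − 19 = -1.5
SSE = 0 + 2.25 + 9 + 2.25 = 13.5
s = √(13.5/2) = 2.59808
r/s = 0 / 2.59808 = 0.000

0.000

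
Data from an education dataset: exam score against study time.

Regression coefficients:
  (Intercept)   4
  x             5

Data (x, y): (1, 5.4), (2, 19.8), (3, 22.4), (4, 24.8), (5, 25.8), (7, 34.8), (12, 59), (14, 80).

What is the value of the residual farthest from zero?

x=1: ŷ = 4 + 5·1 = 9; e = 5.4 − 9 = -3.6
x=2: ŷ = 4 + 5·2 = 14; e = 19.8 − 14 = 5.8
x=3: ŷ = 4 + 5·3 = 19; e = 22.4 − 19 = 3.4
x=4: ŷ = 4 + 5·4 = 24; e = 24.8 − 24 = 0.8
x=5: ŷ = 4 + 5·5 = 29; e = 25.8 − 29 = -3.2
x=7: ŷ = 4 + 5·7 = 39; e = 34.8 − 39 = -4.2
x=12: ŷ = 4 + 5·12 = 64; e = 59 − 64 = -5
x=14: ŷ = 4 + 5·14 = 74; e = 80 − 74 = 6
Largest |e| is 6 at x = 14, residual 6.

e = 6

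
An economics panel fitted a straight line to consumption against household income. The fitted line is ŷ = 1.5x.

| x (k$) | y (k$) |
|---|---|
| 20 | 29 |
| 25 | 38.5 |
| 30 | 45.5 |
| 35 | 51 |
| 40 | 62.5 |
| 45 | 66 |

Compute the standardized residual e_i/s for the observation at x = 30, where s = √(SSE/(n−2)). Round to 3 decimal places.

0.277

x=20: ŷ = 1.5·20 = 30; e = 29 − 30 = -1
x=25: ŷ = 1.5·25 = 37.5; e = 38.5 − 37.5 = 1
x=30: ŷ = 1.5·30 = 45; e = 45.5 − 45 = 0.5
x=35: ŷ = 1.5·35 = 52.5; e = 51 − 52.5 = -1.5
x=40: ŷ = 1.5·40 = 60; e = 62.5 − 60 = 2.5
x=45: ŷ = 1.5·45 = 67.5; e = 66 − 67.5 = -1.5
SSE = 1 + 1 + 0.25 + 2.25 + 6.25 + 2.25 = 13
s = √(13/4) = 1.80278
e/s = 0.5 / 1.80278 = 0.277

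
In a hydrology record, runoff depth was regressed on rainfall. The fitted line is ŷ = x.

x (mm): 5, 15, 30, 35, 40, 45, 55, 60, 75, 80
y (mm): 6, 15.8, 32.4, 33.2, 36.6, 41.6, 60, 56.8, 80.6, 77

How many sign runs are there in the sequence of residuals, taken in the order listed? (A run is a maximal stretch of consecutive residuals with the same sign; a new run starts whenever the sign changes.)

x=5: ŷ = 5 = 5; r = 6 − 5 = 1
x=15: ŷ = 15 = 15; r = 15.8 − 15 = 0.8
x=30: ŷ = 30 = 30; r = 32.4 − 30 = 2.4
x=35: ŷ = 35 = 35; r = 33.2 − 35 = -1.8
x=40: ŷ = 40 = 40; r = 36.6 − 40 = -3.4
x=45: ŷ = 45 = 45; r = 41.6 − 45 = -3.4
x=55: ŷ = 55 = 55; r = 60 − 55 = 5
x=60: ŷ = 60 = 60; r = 56.8 − 60 = -3.2
x=75: ŷ = 75 = 75; r = 80.6 − 75 = 5.6
x=80: ŷ = 80 = 80; r = 77 − 80 = -3
Signs: + + + − − − + − + −
Runs: +×3, −×3, +×1, −×1, +×1, −×1 → 6

6 runs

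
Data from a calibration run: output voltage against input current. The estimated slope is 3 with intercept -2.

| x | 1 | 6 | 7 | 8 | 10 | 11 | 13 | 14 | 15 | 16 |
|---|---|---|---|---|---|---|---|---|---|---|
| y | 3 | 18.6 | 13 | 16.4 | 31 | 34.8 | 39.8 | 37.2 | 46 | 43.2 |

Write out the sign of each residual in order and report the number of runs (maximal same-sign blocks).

x=1: ŷ = -2 + 3·1 = 1; e = 3 − 1 = 2
x=6: ŷ = -2 + 3·6 = 16; e = 18.6 − 16 = 2.6
x=7: ŷ = -2 + 3·7 = 19; e = 13 − 19 = -6
x=8: ŷ = -2 + 3·8 = 22; e = 16.4 − 22 = -5.6
x=10: ŷ = -2 + 3·10 = 28; e = 31 − 28 = 3
x=11: ŷ = -2 + 3·11 = 31; e = 34.8 − 31 = 3.8
x=13: ŷ = -2 + 3·13 = 37; e = 39.8 − 37 = 2.8
x=14: ŷ = -2 + 3·14 = 40; e = 37.2 − 40 = -2.8
x=15: ŷ = -2 + 3·15 = 43; e = 46 − 43 = 3
x=16: ŷ = -2 + 3·16 = 46; e = 43.2 − 46 = -2.8
Signs: + + − − + + + − + −
Runs: +×2, −×2, +×3, −×1, +×1, −×1 → 6

6 runs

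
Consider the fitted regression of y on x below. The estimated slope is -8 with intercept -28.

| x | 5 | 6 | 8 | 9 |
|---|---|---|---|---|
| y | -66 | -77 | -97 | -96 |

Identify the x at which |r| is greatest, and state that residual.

x=5: ŷ = -28 − 8·5 = -68; r = -66 − (-68) = 2
x=6: ŷ = -28 − 8·6 = -76; r = -77 − (-76) = -1
x=8: ŷ = -28 − 8·8 = -92; r = -97 − (-92) = -5
x=9: ŷ = -28 − 8·9 = -100; r = -96 − (-100) = 4
Largest |r| is 5 at x = 8, residual -5.

x = 8, r = -5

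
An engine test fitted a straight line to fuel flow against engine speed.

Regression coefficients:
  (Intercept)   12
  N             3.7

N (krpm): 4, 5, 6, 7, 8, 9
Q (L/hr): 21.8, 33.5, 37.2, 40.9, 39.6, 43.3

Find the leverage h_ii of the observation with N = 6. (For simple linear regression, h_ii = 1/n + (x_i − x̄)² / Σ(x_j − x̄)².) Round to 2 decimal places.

h = 0.18

N̄ = (4 + 5 + 6 + 7 + 8 + 9)/6 = 6.5
Σ(N − N̄)² = 6.25 + 2.25 + 0.25 + 0.25 + 2.25 + 6.25 = 17.5
h = 1/6 + (-0.5)²/17.5 = 0.166667 + 0.0142857 = 0.18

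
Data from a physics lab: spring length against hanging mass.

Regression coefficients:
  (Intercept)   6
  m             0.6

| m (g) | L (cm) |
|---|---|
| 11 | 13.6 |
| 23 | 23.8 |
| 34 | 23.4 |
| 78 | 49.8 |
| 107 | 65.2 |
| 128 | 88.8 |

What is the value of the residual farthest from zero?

r = 6

m=11: ŷ = 6 + 0.6·11 = 12.6; r = 13.6 − 12.6 = 1
m=23: ŷ = 6 + 0.6·23 = 19.8; r = 23.8 − 19.8 = 4
m=34: ŷ = 6 + 0.6·34 = 26.4; r = 23.4 − 26.4 = -3
m=78: ŷ = 6 + 0.6·78 = 52.8; r = 49.8 − 52.8 = -3
m=107: ŷ = 6 + 0.6·107 = 70.2; r = 65.2 − 70.2 = -5
m=128: ŷ = 6 + 0.6·128 = 82.8; r = 88.8 − 82.8 = 6
Largest |r| is 6 at m = 128, residual 6.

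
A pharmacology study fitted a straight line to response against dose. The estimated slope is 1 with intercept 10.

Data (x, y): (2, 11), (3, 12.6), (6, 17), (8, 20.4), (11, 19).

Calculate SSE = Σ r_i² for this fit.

SSE = 11.92

x=2: ŷ = 10 + 2 = 12; r = 11 − 12 = -1
x=3: ŷ = 10 + 3 = 13; r = 12.6 − 13 = -0.4
x=6: ŷ = 10 + 6 = 16; r = 17 − 16 = 1
x=8: ŷ = 10 + 8 = 18; r = 20.4 − 18 = 2.4
x=11: ŷ = 10 + 11 = 21; r = 19 − 21 = -2
SSE = 1 + 0.16 + 1 + 5.76 + 4 = 11.92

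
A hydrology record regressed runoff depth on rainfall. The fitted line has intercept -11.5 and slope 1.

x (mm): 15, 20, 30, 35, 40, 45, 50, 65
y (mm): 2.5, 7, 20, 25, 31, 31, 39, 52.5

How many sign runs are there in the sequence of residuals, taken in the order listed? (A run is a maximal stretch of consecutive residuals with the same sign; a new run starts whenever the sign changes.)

x=15: ŷ = -11.5 + 15 = 3.5; r = 2.5 − 3.5 = -1
x=20: ŷ = -11.5 + 20 = 8.5; r = 7 − 8.5 = -1.5
x=30: ŷ = -11.5 + 30 = 18.5; r = 20 − 18.5 = 1.5
x=35: ŷ = -11.5 + 35 = 23.5; r = 25 − 23.5 = 1.5
x=40: ŷ = -11.5 + 40 = 28.5; r = 31 − 28.5 = 2.5
x=45: ŷ = -11.5 + 45 = 33.5; r = 31 − 33.5 = -2.5
x=50: ŷ = -11.5 + 50 = 38.5; r = 39 − 38.5 = 0.5
x=65: ŷ = -11.5 + 65 = 53.5; r = 52.5 − 53.5 = -1
Signs: − − + + + − + −
Runs: −×2, +×3, −×1, +×1, −×1 → 5

5 runs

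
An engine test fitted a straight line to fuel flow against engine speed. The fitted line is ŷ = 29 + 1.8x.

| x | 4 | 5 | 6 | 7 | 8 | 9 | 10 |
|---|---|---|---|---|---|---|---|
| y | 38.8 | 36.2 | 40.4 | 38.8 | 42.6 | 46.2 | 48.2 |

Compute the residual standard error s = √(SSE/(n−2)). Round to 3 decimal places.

x=4: ŷ = 29 + 1.8·4 = 36.2; r = 38.8 − 36.2 = 2.6
x=5: ŷ = 29 + 1.8·5 = 38; r = 36.2 − 38 = -1.8
x=6: ŷ = 29 + 1.8·6 = 39.8; r = 40.4 − 39.8 = 0.6
x=7: ŷ = 29 + 1.8·7 = 41.6; r = 38.8 − 41.6 = -2.8
x=8: ŷ = 29 + 1.8·8 = 43.4; r = 42.6 − 43.4 = -0.8
x=9: ŷ = 29 + 1.8·9 = 45.2; r = 46.2 − 45.2 = 1
x=10: ŷ = 29 + 1.8·10 = 47; r = 48.2 − 47 = 1.2
SSE = 6.76 + 3.24 + 0.36 + 7.84 + 0.64 + 1 + 1.44 = 21.28
s = √(21.28/5) = √4.256 ≈ 2.063

s = 2.063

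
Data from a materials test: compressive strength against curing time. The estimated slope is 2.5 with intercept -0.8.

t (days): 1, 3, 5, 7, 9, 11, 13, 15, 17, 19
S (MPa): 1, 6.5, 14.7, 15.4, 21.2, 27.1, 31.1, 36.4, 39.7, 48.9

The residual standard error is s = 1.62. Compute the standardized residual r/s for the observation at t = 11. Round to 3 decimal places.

0.247

Ŝ = -0.8 + 2.5·11 = 26.7
r = 27.1 − 26.7 = 0.4
r/s = 0.4 / 1.62 = 0.247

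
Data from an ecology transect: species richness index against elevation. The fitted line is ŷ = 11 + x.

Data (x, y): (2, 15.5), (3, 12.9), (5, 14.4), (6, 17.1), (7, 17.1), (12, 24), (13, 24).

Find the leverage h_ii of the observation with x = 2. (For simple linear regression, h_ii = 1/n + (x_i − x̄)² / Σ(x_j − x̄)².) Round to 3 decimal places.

h = 0.364

x̄ = (2 + 3 + 5 + 6 + 7 + 12 + 13)/7 = 6.85714
Σ(x − x̄)² = 23.5918 + 14.8776 + 3.44898 + 0.734694 + 0.0204082 + 26.449 + 37.7347 = 106.857
h = 1/7 + (-4.85714)²/106.857 = 0.142857 + 0.220779 = 0.364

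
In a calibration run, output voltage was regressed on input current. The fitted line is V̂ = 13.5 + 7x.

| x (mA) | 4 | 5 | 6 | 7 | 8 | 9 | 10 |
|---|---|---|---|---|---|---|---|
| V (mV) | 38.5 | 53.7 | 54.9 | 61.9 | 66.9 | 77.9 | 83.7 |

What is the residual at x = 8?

r = -2.6

V̂ = 13.5 + 7·8 = 69.5
r = 66.9 − 69.5 = -2.6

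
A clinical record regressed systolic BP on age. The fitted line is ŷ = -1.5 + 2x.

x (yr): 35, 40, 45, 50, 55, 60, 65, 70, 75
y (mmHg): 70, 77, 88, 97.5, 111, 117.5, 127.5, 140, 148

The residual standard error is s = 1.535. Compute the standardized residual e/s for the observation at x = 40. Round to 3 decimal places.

ŷ = -1.5 + 2·40 = 78.5
e = 77 − 78.5 = -1.5
e/s = -1.5 / 1.535 = -0.977

-0.977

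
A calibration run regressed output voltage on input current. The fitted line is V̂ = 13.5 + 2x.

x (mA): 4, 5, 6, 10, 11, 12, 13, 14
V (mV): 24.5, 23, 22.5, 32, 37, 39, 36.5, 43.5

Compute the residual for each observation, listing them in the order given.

3, -0.5, -3, -1.5, 1.5, 1.5, -3, 2

x=4: V̂ = 13.5 + 2·4 = 21.5; e = 24.5 − 21.5 = 3
x=5: V̂ = 13.5 + 2·5 = 23.5; e = 23 − 23.5 = -0.5
x=6: V̂ = 13.5 + 2·6 = 25.5; e = 22.5 − 25.5 = -3
x=10: V̂ = 13.5 + 2·10 = 33.5; e = 32 − 33.5 = -1.5
x=11: V̂ = 13.5 + 2·11 = 35.5; e = 37 − 35.5 = 1.5
x=12: V̂ = 13.5 + 2·12 = 37.5; e = 39 − 37.5 = 1.5
x=13: V̂ = 13.5 + 2·13 = 39.5; e = 36.5 − 39.5 = -3
x=14: V̂ = 13.5 + 2·14 = 41.5; e = 43.5 − 41.5 = 2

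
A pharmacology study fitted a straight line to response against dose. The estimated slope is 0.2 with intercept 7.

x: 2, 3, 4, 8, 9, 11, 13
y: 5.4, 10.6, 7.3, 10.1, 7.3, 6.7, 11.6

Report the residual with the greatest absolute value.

r = 3

x=2: ŷ = 7 + 0.2·2 = 7.4; r = 5.4 − 7.4 = -2
x=3: ŷ = 7 + 0.2·3 = 7.6; r = 10.6 − 7.6 = 3
x=4: ŷ = 7 + 0.2·4 = 7.8; r = 7.3 − 7.8 = -0.5
x=8: ŷ = 7 + 0.2·8 = 8.6; r = 10.1 − 8.6 = 1.5
x=9: ŷ = 7 + 0.2·9 = 8.8; r = 7.3 − 8.8 = -1.5
x=11: ŷ = 7 + 0.2·11 = 9.2; r = 6.7 − 9.2 = -2.5
x=13: ŷ = 7 + 0.2·13 = 9.6; r = 11.6 − 9.6 = 2
Largest |r| is 3 at x = 3, residual 3.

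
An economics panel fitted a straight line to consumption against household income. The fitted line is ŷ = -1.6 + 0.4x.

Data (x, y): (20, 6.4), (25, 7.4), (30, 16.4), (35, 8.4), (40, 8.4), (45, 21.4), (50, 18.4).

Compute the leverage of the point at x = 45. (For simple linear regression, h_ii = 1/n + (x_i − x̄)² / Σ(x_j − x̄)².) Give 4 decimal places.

h = 0.2857

x̄ = (20 + 25 + 30 + 35 + 40 + 45 + 50)/7 = 35
Σ(x − x̄)² = 225 + 100 + 25 + 0 + 25 + 100 + 225 = 700
h = 1/7 + (10)²/700 = 0.142857 + 0.142857 = 0.2857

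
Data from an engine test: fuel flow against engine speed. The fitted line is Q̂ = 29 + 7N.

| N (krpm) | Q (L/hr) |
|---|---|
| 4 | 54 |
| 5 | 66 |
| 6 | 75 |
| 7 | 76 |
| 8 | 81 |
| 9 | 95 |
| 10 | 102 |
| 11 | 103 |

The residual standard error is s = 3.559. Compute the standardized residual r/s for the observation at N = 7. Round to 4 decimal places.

-0.5620

Q̂ = 29 + 7·7 = 78
r = 76 − 78 = -2
r/s = -2 / 3.559 = -0.5620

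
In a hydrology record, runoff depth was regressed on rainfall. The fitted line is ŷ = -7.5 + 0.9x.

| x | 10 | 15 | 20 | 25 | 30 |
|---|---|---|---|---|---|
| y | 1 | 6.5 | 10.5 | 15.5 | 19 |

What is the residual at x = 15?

e = 0.5

ŷ = -7.5 + 0.9·15 = 6
e = 6.5 − 6 = 0.5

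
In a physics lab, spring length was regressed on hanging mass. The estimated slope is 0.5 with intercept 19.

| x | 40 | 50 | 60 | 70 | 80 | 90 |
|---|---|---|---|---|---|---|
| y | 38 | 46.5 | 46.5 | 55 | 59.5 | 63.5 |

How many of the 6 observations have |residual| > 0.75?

4

x=40: ŷ = 19 + 0.5·40 = 39; e = 38 − 39 = -1
x=50: ŷ = 19 + 0.5·50 = 44; e = 46.5 − 44 = 2.5
x=60: ŷ = 19 + 0.5·60 = 49; e = 46.5 − 49 = -2.5
x=70: ŷ = 19 + 0.5·70 = 54; e = 55 − 54 = 1
x=80: ŷ = 19 + 0.5·80 = 59; e = 59.5 − 59 = 0.5
x=90: ŷ = 19 + 0.5·90 = 64; e = 63.5 − 64 = -0.5
|e| > 0.75: x=40 (|e|=1), x=50 (|e|=2.5), x=60 (|e|=2.5), x=70 (|e|=1) → 4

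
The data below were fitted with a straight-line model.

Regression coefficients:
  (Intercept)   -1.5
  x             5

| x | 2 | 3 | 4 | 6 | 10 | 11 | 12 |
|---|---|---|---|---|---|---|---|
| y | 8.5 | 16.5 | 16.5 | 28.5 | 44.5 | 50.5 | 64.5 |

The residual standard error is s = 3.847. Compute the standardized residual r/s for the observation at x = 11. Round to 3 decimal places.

ŷ = -1.5 + 5·11 = 53.5
r = 50.5 − 53.5 = -3
r/s = -3 / 3.847 = -0.780

-0.780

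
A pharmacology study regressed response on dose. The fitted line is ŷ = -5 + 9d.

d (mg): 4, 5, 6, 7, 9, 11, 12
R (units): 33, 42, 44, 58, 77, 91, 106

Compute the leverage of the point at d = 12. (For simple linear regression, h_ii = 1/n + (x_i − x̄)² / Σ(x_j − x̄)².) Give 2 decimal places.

d̄ = (4 + 5 + 6 + 7 + 9 + 11 + 12)/7 = 7.71429
Σ(d − d̄)² = 13.7959 + 7.36735 + 2.93878 + 0.510204 + 1.65306 + 10.7959 + 18.3673 = 55.4286
h = 1/7 + (4.28571)²/55.4286 = 0.142857 + 0.33137 = 0.47

h = 0.47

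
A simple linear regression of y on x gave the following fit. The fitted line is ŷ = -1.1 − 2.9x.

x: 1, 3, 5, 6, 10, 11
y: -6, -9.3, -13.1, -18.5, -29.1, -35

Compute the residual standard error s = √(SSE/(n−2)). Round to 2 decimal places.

s = 1.97

x=1: ŷ = -1.1 − 2.9·1 = -4; e = -6 − (-4) = -2
x=3: ŷ = -1.1 − 2.9·3 = -9.8; e = -9.3 − (-9.8) = 0.5
x=5: ŷ = -1.1 − 2.9·5 = -15.6; e = -13.1 − (-15.6) = 2.5
x=6: ŷ = -1.1 − 2.9·6 = -18.5; e = -18.5 − (-18.5) = 0
x=10: ŷ = -1.1 − 2.9·10 = -30.1; e = -29.1 − (-30.1) = 1
x=11: ŷ = -1.1 − 2.9·11 = -33; e = -35 − (-33) = -2
SSE = 4 + 0.25 + 6.25 + 0 + 1 + 4 = 15.5
s = √(15.5/4) = √3.875 ≈ 1.97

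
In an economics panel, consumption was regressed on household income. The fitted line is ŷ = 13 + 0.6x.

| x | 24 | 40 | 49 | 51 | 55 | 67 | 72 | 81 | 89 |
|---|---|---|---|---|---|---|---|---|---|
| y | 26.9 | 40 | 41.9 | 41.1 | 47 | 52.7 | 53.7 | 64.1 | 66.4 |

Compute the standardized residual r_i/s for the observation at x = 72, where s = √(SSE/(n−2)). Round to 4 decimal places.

-1.2178

x=24: ŷ = 13 + 0.6·24 = 27.4; r = 26.9 − 27.4 = -0.5
x=40: ŷ = 13 + 0.6·40 = 37; r = 40 − 37 = 3
x=49: ŷ = 13 + 0.6·49 = 42.4; r = 41.9 − 42.4 = -0.5
x=51: ŷ = 13 + 0.6·51 = 43.6; r = 41.1 − 43.6 = -2.5
x=55: ŷ = 13 + 0.6·55 = 46; r = 47 − 46 = 1
x=67: ŷ = 13 + 0.6·67 = 53.2; r = 52.7 − 53.2 = -0.5
x=72: ŷ = 13 + 0.6·72 = 56.2; r = 53.7 − 56.2 = -2.5
x=81: ŷ = 13 + 0.6·81 = 61.6; r = 64.1 − 61.6 = 2.5
x=89: ŷ = 13 + 0.6·89 = 66.4; r = 66.4 − 66.4 = 0
SSE = 0.25 + 9 + 0.25 + 6.25 + 1 + 0.25 + 6.25 + 6.25 + 0 = 29.5
s = √(29.5/7) = 2.05287
r/s = -2.5 / 2.05287 = -1.2178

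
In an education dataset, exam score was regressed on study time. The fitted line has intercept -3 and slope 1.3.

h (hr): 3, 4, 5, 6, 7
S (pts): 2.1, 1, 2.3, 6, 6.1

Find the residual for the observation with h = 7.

r = 0

Ŝ = -3 + 1.3·7 = 6.1
r = 6.1 − 6.1 = 0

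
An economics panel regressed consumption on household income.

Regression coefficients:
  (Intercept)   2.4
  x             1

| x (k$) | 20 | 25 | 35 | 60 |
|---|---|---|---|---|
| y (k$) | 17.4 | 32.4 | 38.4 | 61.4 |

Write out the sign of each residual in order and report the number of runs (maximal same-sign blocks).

x=20: ŷ = 2.4 + 20 = 22.4; e = 17.4 − 22.4 = -5
x=25: ŷ = 2.4 + 25 = 27.4; e = 32.4 − 27.4 = 5
x=35: ŷ = 2.4 + 35 = 37.4; e = 38.4 − 37.4 = 1
x=60: ŷ = 2.4 + 60 = 62.4; e = 61.4 − 62.4 = -1
Signs: − + + −
Runs: −×1, +×2, −×1 → 3

3 runs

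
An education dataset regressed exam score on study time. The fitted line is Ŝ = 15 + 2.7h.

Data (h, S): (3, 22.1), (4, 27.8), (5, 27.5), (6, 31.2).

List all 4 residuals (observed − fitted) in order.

h=3: Ŝ = 15 + 2.7·3 = 23.1; r = 22.1 − 23.1 = -1
h=4: Ŝ = 15 + 2.7·4 = 25.8; r = 27.8 − 25.8 = 2
h=5: Ŝ = 15 + 2.7·5 = 28.5; r = 27.5 − 28.5 = -1
h=6: Ŝ = 15 + 2.7·6 = 31.2; r = 31.2 − 31.2 = 0

-1, 2, -1, 0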